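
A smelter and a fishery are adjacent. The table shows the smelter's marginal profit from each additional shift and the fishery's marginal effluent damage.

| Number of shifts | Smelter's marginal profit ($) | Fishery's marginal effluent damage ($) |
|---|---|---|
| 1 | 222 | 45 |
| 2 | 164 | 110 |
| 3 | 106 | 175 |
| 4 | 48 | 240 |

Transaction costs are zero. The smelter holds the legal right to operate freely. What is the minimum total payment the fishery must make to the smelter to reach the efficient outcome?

Left alone the smelter would choose level 4 (marginal profit stays positive).
Efficient level: k* = 2 (marginal profit ≥ marginal effluent damage through 2).
The fishery must at least cover the smelter's forgone profit from cutting 4→2: 106 + 48 = 154.

$154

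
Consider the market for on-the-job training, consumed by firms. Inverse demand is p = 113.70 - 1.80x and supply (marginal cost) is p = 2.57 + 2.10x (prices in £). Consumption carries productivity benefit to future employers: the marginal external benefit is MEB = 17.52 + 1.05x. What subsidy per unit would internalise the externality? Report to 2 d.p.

Social marginal benefit = demand + MEB = 131.22 - 0.75x.
Set SMB = MC: 131.22 - 0.75x = 2.57 + 2.10x → x* = 45.1404.
The Pigouvian subsidy equals MEB at x*: 17.52 + 1.05×45.1404 = 64.9174.

subsidy = £64.92 per unit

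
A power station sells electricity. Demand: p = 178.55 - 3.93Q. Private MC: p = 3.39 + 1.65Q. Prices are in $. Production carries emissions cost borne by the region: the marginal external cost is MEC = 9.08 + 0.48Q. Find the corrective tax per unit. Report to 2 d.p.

tax = $22.23 per unit

Social marginal cost = private MC + MEC = 12.47 + 2.13Q.
Set SMC = demand: 12.47 + 2.13Q = 178.55 - 3.93Q → Q* = 27.4059.
The Pigouvian tax equals MEC at Q*: 9.08 + 0.48×27.4059 = 22.2348.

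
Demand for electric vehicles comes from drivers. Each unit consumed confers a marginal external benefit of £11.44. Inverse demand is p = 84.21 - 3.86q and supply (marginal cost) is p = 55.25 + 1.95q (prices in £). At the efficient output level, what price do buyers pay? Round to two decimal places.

P = £57.37

Social marginal benefit = demand + MEB = 95.65 - 3.86q.
Set SMB = MC: 95.65 - 3.86q = 55.25 + 1.95q → q* = 6.9535.
Consumer price on the demand curve at q*: 84.21 − 3.86×6.9535 = 57.3695.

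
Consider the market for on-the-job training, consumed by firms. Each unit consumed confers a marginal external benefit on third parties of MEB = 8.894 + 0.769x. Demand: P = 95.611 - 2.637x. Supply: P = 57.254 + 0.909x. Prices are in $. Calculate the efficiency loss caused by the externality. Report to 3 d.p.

DWL = $53.342

Market equilibrium (private): 57.254 + 0.909x = 95.611 - 2.637x → x_m = 10.8170.
Social marginal benefit = demand + MEB = 104.505 - 1.868x.
Set SMB = MC: 104.505 - 1.868x = 57.254 + 0.909x → x* = 17.0151.
The welfare-loss triangle has base |x_m − x*| and height MEB(x_m) (the vertical gap between SMB and MC is zero at x* and MEB at x_m).
DWL = ½ × 6.1981 × 17.2123 = 53.3418.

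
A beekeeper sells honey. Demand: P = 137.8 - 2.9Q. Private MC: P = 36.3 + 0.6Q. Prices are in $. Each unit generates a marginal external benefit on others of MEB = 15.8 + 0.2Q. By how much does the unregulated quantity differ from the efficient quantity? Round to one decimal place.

6.5 units

Market equilibrium (private): 36.3 + 0.6Q = 137.8 - 2.9Q → Q_m = 29.0000.
Social marginal cost = private MC − MEB = 20.5 + 0.4Q.
Set SMC = demand: 20.5 + 0.4Q = 137.8 - 2.9Q → Q* = 35.5455.
Gap = |29.0000 − 35.5455| = 6.5455.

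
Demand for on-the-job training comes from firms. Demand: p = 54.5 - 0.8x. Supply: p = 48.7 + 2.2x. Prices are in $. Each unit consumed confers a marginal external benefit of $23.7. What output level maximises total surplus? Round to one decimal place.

Social marginal benefit = demand + MEB = 78.2 - 0.8x.
Set SMB = MC: 78.2 - 0.8x = 48.7 + 2.2x → x* = 9.8333.

x* = 9.8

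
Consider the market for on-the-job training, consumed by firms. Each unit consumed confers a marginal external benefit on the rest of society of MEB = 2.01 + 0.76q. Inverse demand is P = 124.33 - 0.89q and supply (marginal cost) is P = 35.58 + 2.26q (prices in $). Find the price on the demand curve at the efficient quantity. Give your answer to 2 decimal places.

Social marginal benefit = demand + MEB = 126.34 - 0.13q.
Set SMB = MC: 126.34 - 0.13q = 35.58 + 2.26q → q* = 37.9749.
Consumer price on the demand curve at q*: 124.33 − 0.89×37.9749 = 90.5323.

P = $90.53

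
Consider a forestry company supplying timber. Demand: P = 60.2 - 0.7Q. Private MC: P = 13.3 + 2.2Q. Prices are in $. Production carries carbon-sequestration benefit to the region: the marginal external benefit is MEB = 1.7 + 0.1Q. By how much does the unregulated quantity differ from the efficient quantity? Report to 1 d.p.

Market equilibrium (private): 13.3 + 2.2Q = 60.2 - 0.7Q → Q_m = 16.1724.
Social marginal cost = private MC − MEB = 11.6 + 2.1Q.
Set SMC = demand: 11.6 + 2.1Q = 60.2 - 0.7Q → Q* = 17.3571.
Gap = |16.1724 − 17.3571| = 1.1847.

1.2 units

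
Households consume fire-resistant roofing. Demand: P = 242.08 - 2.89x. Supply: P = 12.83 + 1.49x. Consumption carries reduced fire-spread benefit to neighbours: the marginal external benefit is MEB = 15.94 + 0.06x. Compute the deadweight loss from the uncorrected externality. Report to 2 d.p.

Market equilibrium (private): 12.83 + 1.49x = 242.08 - 2.89x → x_m = 52.3402.
Social marginal benefit = demand + MEB = 258.02 - 2.83x.
Set SMB = MC: 258.02 - 2.83x = 12.83 + 1.49x → x* = 56.7569.
The loss is the area between SMB and MC from x* to x_m; with linear curves that's a triangle of height MEB(x_m).
DWL = ½ × 4.4167 × 19.0804 = 42.1362.

DWL = 42.14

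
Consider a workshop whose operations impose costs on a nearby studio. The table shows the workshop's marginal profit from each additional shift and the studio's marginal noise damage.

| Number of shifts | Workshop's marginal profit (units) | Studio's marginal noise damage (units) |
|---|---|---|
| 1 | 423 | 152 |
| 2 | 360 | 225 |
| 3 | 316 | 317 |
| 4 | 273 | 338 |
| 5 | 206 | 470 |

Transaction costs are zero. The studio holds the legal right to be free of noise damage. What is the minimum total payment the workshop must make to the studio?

377

Efficient level: marginal profit ≥ marginal noise damage through level 2, so k* = 2.
With the studio holding the right, the workshop must at least compensate total damage at k*: 152 + 225 = 377.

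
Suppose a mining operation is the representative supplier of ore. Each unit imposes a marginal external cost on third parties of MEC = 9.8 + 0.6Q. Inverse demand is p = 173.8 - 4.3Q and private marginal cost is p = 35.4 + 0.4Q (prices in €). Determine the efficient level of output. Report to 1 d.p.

Q* = 24.3

Social marginal cost = private MC + MEC = 45.2 + Q.
Set SMC = demand: 45.2 + Q = 173.8 - 4.3Q → Q* = 24.2642.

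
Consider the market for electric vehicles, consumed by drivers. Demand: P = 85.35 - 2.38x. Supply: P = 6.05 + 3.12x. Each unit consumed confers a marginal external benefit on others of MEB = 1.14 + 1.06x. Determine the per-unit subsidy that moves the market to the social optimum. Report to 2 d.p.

Social marginal benefit = demand + MEB = 86.49 - 1.32x.
Set SMB = MC: 86.49 - 1.32x = 6.05 + 3.12x → x* = 18.1171.
The Pigouvian subsidy equals MEB at x*: 1.14 + 1.06×18.1171 = 20.3441.

subsidy = 20.34 per unit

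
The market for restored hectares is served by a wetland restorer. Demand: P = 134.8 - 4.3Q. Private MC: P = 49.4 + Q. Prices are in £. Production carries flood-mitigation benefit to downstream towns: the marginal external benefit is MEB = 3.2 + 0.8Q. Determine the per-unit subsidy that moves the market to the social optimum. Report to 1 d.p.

subsidy = £19.0 per unit

Social marginal cost = private MC − MEB = 46.2 + 0.2Q.
Set SMC = demand: 46.2 + 0.2Q = 134.8 - 4.3Q → Q* = 19.6889.
The Pigouvian subsidy equals MEB at Q*: 3.2 + 0.8×19.6889 = 18.9511.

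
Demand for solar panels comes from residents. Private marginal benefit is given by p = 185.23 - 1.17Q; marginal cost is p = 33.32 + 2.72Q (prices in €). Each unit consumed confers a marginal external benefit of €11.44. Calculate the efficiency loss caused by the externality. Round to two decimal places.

Market equilibrium (private): 33.32 + 2.72Q = 185.23 - 1.17Q → Q_m = 39.0514.
Social marginal benefit = demand + MEB = 196.67 - 1.17Q.
Set SMB = MC: 196.67 - 1.17Q = 33.32 + 2.72Q → Q* = 41.9923.
The loss is the area between SMB and MC from Q* to Q_m; with linear curves that's a triangle of height MEB(Q_m).
DWL = ½ × 2.9409 × 11.4400 = 16.8219.

DWL = €16.82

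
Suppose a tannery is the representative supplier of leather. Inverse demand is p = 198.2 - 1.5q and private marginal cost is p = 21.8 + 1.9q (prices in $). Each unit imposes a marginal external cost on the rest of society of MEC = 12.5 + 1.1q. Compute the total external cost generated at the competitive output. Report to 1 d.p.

$2129.0

Market equilibrium (private): 21.8 + 1.9q = 198.2 - 1.5q → q_m = 51.8824.
Total external cost = ∫₀^{q_m} (12.5 + 1.1q) dq = 12.5×51.8824 + ½×1.1×51.8824² = 2129.0109.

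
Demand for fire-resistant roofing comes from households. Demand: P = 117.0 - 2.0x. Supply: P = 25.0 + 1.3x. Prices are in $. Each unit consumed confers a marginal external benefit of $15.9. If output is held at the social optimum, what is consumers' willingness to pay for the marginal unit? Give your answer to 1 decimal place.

Social marginal benefit = demand + MEB = 132.9 - 2.0x.
Set SMB = MC: 132.9 - 2.0x = 25.0 + 1.3x → x* = 32.6970.
Consumer price on the demand curve at x*: 117.0 − 2.0×32.6970 = 51.6060.

P = $51.6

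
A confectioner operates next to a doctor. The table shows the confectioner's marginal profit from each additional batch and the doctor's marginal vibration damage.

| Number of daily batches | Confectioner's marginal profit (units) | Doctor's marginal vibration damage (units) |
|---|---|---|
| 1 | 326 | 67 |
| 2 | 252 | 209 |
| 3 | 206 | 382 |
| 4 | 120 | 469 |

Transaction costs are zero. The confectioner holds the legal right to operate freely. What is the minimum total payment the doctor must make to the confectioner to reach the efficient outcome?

Left alone the confectioner would choose level 4 (marginal profit stays positive).
Efficient level: k* = 2 (marginal profit ≥ marginal vibration damage through 2).
The doctor must at least cover the confectioner's forgone profit from cutting 4→2: 206 + 120 = 326.

326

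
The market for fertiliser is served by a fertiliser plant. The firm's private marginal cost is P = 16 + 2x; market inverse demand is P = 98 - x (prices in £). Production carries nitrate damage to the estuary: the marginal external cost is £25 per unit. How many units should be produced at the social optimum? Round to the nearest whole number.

Social marginal cost = private MC + MEC = 41 + 2x.
Set SMC = demand: 41 + 2x = 98 - x → x* = 19.0000.

x* = 19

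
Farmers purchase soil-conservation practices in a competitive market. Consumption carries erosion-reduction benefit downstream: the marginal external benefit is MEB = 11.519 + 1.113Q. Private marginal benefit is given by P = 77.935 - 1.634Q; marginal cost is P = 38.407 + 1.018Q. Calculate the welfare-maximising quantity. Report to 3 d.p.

Q* = 33.169

Social marginal benefit = demand + MEB = 89.454 - 0.521Q.
Set SMB = MC: 89.454 - 0.521Q = 38.407 + 1.018Q → Q* = 33.1689.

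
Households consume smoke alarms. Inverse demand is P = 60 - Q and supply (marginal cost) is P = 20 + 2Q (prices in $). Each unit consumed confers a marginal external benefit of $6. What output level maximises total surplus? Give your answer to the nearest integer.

Q* = 15

Social marginal benefit = demand + MEB = 66 - Q.
Set SMB = MC: 66 - Q = 20 + 2Q → Q* = 15.3333.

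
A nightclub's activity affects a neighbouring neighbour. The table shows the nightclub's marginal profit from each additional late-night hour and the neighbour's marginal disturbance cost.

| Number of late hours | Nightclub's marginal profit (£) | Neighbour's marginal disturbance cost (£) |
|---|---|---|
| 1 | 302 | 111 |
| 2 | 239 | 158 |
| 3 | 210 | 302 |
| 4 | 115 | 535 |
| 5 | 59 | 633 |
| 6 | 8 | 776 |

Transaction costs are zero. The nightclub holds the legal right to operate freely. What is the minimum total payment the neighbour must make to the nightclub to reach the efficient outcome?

Left alone the nightclub would choose level 6 (marginal profit stays positive).
Efficient level: k* = 2 (marginal profit ≥ marginal disturbance cost through 2).
The neighbour must at least cover the nightclub's forgone profit from cutting 6→2: 210 + 115 + 59 + 8 = 392.

£392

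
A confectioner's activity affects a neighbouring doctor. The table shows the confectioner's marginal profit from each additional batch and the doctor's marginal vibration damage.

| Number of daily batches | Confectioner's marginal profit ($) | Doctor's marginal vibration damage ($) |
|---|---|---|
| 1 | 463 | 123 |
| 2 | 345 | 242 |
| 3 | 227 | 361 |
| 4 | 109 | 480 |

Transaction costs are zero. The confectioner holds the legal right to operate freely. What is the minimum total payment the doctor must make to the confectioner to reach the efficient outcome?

$336

Left alone the confectioner would choose level 4 (marginal profit stays positive).
Efficient level: k* = 2 (marginal profit ≥ marginal vibration damage through 2).
The doctor must at least cover the confectioner's forgone profit from cutting 4→2: 227 + 109 = 336.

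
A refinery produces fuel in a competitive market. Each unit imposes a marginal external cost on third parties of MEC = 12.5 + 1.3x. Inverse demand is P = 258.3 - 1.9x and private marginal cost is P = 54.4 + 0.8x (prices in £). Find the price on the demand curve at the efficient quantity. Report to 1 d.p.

P = £167.4

Social marginal cost = private MC + MEC = 66.9 + 2.1x.
Set SMC = demand: 66.9 + 2.1x = 258.3 - 1.9x → x* = 47.8500.
Consumer price on the demand curve at x*: 258.3 − 1.9×47.8500 = 167.3850.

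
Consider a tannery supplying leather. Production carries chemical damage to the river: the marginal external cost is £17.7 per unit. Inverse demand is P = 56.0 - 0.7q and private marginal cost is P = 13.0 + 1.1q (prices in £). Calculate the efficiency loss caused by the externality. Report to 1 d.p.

DWL = £87.0

Market equilibrium (private): 13.0 + 1.1q = 56.0 - 0.7q → q_m = 23.8889.
Social marginal cost = private MC + MEC = 30.7 + 1.1q.
Set SMC = demand: 30.7 + 1.1q = 56.0 - 0.7q → q* = 14.0556.
The welfare-loss triangle has base |q_m − q*| and height MEC(q_m) (the vertical gap between SMC and demand is zero at q* and MEC at q_m).
DWL = ½ × 9.8333 × 17.7000 = 87.0247.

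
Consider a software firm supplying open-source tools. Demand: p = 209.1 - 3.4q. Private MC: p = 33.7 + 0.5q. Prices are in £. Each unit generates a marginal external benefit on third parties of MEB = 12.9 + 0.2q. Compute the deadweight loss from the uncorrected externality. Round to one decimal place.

Market equilibrium (private): 33.7 + 0.5q = 209.1 - 3.4q → q_m = 44.9744.
Social marginal cost = private MC − MEB = 20.8 + 0.3q.
Set SMC = demand: 20.8 + 0.3q = 209.1 - 3.4q → q* = 50.8919.
Between q* and q_m the wedge demand − SMC runs linearly from 0 to MEB(q_m), so the loss is a triangle.
DWL = ½ × 5.9175 × 21.8949 = 64.7815.

DWL = £64.8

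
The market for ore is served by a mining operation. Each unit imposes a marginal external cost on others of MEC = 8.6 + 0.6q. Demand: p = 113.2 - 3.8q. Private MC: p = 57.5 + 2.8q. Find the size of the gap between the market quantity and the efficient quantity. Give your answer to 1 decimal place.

1.9 units

Market equilibrium (private): 57.5 + 2.8q = 113.2 - 3.8q → q_m = 8.4394.
Social marginal cost = private MC + MEC = 66.1 + 3.4q.
Set SMC = demand: 66.1 + 3.4q = 113.2 - 3.8q → q* = 6.5417.
Gap = |8.4394 − 6.5417| = 1.8977.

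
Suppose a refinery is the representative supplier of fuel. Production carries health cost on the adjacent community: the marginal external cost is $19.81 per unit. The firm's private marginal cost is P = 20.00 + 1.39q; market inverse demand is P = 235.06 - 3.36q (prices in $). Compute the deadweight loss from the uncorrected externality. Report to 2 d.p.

Market equilibrium (private): 20.00 + 1.39q = 235.06 - 3.36q → q_m = 45.2758.
Social marginal cost = private MC + MEC = 39.81 + 1.39q.
Set SMC = demand: 39.81 + 1.39q = 235.06 - 3.36q → q* = 41.1053.
The welfare-loss triangle has base |q_m − q*| and height MEC(q_m) (the vertical gap between SMC and demand is zero at q* and MEC at q_m).
DWL = ½ × 4.1705 × 19.8100 = 41.3088.

DWL = $41.31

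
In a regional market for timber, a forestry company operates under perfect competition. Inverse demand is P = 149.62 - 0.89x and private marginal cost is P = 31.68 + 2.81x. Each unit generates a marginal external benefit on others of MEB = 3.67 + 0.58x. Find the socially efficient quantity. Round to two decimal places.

Social marginal cost = private MC − MEB = 28.01 + 2.23x.
Set SMC = demand: 28.01 + 2.23x = 149.62 - 0.89x → x* = 38.9776.

x* = 38.98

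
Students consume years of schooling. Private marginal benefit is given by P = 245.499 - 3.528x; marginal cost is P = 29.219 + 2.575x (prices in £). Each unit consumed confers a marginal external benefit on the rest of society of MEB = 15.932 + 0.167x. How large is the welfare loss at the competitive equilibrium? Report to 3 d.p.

Market equilibrium (private): 29.219 + 2.575x = 245.499 - 3.528x → x_m = 35.4383.
Social marginal benefit = demand + MEB = 261.431 - 3.361x.
Set SMB = MC: 261.431 - 3.361x = 29.219 + 2.575x → x* = 39.1193.
The welfare-loss triangle has base |x_m − x*| and height MEB(x_m) (the vertical gap between SMB and MC is zero at x* and MEB at x_m).
DWL = ½ × 3.6810 × 21.8502 = 40.2153.

DWL = £40.215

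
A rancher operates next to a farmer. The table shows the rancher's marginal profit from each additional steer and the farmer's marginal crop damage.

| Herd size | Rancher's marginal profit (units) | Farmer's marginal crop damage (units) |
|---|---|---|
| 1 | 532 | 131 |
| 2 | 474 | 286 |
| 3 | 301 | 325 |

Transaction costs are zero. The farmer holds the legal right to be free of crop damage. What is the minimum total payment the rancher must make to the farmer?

Efficient level: marginal profit ≥ marginal crop damage through level 2, so k* = 2.
With the farmer holding the right, the rancher must at least compensate total damage at k*: 131 + 286 = 417.

417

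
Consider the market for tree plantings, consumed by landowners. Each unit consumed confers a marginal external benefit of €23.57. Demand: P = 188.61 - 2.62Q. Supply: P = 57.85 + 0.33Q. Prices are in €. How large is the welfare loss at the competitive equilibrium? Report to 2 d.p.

Market equilibrium (private): 57.85 + 0.33Q = 188.61 - 2.62Q → Q_m = 44.3254.
Social marginal benefit = demand + MEB = 212.18 - 2.62Q.
Set SMB = MC: 212.18 - 2.62Q = 57.85 + 0.33Q → Q* = 52.3153.
The welfare-loss triangle has base |Q_m − Q*| and height MEB(Q_m) (the vertical gap between SMB and MC is zero at Q* and MEB at Q_m).
DWL = ½ × 7.9899 × 23.5700 = 94.1610.

DWL = €94.16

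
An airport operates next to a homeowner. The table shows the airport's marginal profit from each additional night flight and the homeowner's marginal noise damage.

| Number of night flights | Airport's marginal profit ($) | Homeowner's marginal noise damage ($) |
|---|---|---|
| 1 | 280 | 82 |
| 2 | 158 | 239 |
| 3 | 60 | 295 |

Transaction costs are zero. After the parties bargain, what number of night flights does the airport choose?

1

Bargaining reaches the level where marginal profit last exceeds marginal noise damage.
That holds through level 1 (280 ≥ 82) but not at 2 (158 < 239).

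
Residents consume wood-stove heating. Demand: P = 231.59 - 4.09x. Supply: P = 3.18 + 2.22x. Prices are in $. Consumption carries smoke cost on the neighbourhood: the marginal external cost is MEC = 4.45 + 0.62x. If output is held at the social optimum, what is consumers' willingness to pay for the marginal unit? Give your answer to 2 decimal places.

P = $99.41

Social marginal benefit = demand − MEC = 227.14 - 4.71x.
Set SMB = MC: 227.14 - 4.71x = 3.18 + 2.22x → x* = 32.3175.
Consumer price on the demand curve at x*: 231.59 − 4.09×32.3175 = 99.4114.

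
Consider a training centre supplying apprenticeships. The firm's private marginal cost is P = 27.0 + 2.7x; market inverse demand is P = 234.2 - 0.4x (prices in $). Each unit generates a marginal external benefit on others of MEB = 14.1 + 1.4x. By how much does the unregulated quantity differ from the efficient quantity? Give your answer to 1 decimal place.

63.3 units

Market equilibrium (private): 27.0 + 2.7x = 234.2 - 0.4x → x_m = 66.8387.
Social marginal cost = private MC − MEB = 12.9 + 1.3x.
Set SMC = demand: 12.9 + 1.3x = 234.2 - 0.4x → x* = 130.1765.
Gap = |66.8387 − 130.1765| = 63.3378.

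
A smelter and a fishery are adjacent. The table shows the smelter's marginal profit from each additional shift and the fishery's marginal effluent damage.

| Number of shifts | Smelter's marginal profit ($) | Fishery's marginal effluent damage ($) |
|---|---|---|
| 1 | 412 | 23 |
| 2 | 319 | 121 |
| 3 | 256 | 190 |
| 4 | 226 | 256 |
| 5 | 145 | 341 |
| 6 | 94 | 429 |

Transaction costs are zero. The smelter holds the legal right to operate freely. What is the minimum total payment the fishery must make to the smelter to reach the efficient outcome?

$465

Left alone the smelter would choose level 6 (marginal profit stays positive).
Efficient level: k* = 3 (marginal profit ≥ marginal effluent damage through 3).
The fishery must at least cover the smelter's forgone profit from cutting 6→3: 226 + 145 + 94 = 465.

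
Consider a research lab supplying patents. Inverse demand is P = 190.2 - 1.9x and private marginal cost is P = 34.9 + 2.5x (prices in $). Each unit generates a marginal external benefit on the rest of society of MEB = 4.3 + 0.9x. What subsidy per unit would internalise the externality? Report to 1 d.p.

subsidy = $45.3 per unit

Social marginal cost = private MC − MEB = 30.6 + 1.6x.
Set SMC = demand: 30.6 + 1.6x = 190.2 - 1.9x → x* = 45.6000.
The Pigouvian subsidy equals MEB at x*: 4.3 + 0.9×45.6000 = 45.3400.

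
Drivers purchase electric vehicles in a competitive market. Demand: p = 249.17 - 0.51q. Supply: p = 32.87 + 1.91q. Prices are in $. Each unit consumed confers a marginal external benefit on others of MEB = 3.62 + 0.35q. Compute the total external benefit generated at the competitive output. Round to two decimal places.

Market equilibrium (private): 32.87 + 1.91q = 249.17 - 0.51q → q_m = 89.3802.
Total external benefit = ∫₀^{q_m} (3.62 + 0.35q) dq = 3.62×89.3802 + ½×0.35×89.3802² = 1721.5999.

$1721.60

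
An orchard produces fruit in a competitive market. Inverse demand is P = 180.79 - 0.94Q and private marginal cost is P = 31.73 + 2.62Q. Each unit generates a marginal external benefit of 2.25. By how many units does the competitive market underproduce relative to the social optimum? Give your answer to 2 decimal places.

Market equilibrium (private): 31.73 + 2.62Q = 180.79 - 0.94Q → Q_m = 41.8708.
Social marginal cost = private MC − MEB = 29.48 + 2.62Q.
Set SMC = demand: 29.48 + 2.62Q = 180.79 - 0.94Q → Q* = 42.5028.
Gap = |41.8708 − 42.5028| = 0.6320.

0.63 units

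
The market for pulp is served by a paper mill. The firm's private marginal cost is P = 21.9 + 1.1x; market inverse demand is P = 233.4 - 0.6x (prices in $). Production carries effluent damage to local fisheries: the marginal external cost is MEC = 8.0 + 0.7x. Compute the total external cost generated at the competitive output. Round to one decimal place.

Market equilibrium (private): 21.9 + 1.1x = 233.4 - 0.6x → x_m = 124.4118.
Total external cost = ∫₀^{x_m} (8.0 + 0.7x) dx = 8.0×124.4118 + ½×0.7×124.4118² = 6412.6980.

$6412.7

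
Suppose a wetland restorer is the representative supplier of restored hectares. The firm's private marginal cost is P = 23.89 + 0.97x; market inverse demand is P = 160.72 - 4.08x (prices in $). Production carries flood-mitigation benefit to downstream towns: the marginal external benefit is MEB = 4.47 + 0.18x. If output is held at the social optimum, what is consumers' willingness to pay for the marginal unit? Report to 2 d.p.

Social marginal cost = private MC − MEB = 19.42 + 0.79x.
Set SMC = demand: 19.42 + 0.79x = 160.72 - 4.08x → x* = 29.0144.
Consumer price on the demand curve at x*: 160.72 − 4.08×29.0144 = 42.3412.

P = $42.34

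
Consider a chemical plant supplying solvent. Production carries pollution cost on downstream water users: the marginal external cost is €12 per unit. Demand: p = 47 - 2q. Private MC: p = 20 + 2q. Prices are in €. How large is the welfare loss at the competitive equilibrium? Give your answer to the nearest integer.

DWL = €18

Market equilibrium (private): 20 + 2q = 47 - 2q → q_m = 6.7500.
Social marginal cost = private MC + MEC = 32 + 2q.
Set SMC = demand: 32 + 2q = 47 - 2q → q* = 3.7500.
Height of the DWL triangle at q_m is SMC(q_m) − demand(q_m) = MEC(q_m) = 12.0000.
DWL = ½ × 3.0000 × 12.0000 = 18.0000.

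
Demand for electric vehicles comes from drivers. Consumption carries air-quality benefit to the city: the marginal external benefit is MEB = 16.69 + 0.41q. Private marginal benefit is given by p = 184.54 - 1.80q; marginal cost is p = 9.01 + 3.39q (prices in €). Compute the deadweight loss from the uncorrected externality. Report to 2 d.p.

DWL = €97.67

Market equilibrium (private): 9.01 + 3.39q = 184.54 - 1.80q → q_m = 33.8208.
Social marginal benefit = demand + MEB = 201.23 - 1.39q.
Set SMB = MC: 201.23 - 1.39q = 9.01 + 3.39q → q* = 40.2134.
Between q* and q_m the wedge SMB − MC runs linearly from 0 to MEB(q_m), so the loss is a triangle.
DWL = ½ × 6.3926 × 30.5565 = 97.6677.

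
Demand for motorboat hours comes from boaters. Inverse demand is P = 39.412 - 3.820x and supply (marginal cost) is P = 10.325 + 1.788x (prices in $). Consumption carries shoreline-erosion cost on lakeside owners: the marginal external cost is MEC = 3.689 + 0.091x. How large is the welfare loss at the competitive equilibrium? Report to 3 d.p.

Market equilibrium (private): 10.325 + 1.788x = 39.412 - 3.820x → x_m = 5.1867.
Social marginal benefit = demand − MEC = 35.723 - 3.911x.
Set SMB = MC: 35.723 - 3.911x = 10.325 + 1.788x → x* = 4.4566.
The welfare-loss triangle has base |x_m − x*| and height MEC(x_m) (the vertical gap between SMB and MC is zero at x* and MEC at x_m).
DWL = ½ × 0.7301 × 4.1610 = 1.5190.

DWL = $1.519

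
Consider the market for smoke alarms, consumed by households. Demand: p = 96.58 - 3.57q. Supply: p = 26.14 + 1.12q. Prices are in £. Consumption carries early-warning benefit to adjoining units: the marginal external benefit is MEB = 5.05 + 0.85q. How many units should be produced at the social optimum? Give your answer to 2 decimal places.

q* = 19.66

Social marginal benefit = demand + MEB = 101.63 - 2.72q.
Set SMB = MC: 101.63 - 2.72q = 26.14 + 1.12q → q* = 19.6589.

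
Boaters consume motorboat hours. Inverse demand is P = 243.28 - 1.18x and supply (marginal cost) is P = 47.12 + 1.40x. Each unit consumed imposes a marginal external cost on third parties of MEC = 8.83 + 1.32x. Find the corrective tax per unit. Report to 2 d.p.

Social marginal benefit = demand − MEC = 234.45 - 2.50x.
Set SMB = MC: 234.45 - 2.50x = 47.12 + 1.40x → x* = 48.0333.
The Pigouvian tax equals MEC at x*: 8.83 + 1.32×48.0333 = 72.2340.

tax = 72.23 per unit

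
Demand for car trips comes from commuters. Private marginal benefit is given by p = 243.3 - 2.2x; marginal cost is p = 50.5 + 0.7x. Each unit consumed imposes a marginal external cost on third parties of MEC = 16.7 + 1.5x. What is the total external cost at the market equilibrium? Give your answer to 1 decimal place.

4425.2

Market equilibrium (private): 50.5 + 0.7x = 243.3 - 2.2x → x_m = 66.4828.
Total external cost = ∫₀^{x_m} (16.7 + 1.5x) dx = 16.7×66.4828 + ½×1.5×66.4828² = 4425.2348.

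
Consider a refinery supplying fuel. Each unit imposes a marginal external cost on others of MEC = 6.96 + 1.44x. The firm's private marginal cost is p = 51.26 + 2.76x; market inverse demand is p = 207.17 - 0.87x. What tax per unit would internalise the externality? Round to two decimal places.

Social marginal cost = private MC + MEC = 58.22 + 4.20x.
Set SMC = demand: 58.22 + 4.20x = 207.17 - 0.87x → x* = 29.3787.
The Pigouvian tax equals MEC at x*: 6.96 + 1.44×29.3787 = 49.2653.

tax = 49.27 per unit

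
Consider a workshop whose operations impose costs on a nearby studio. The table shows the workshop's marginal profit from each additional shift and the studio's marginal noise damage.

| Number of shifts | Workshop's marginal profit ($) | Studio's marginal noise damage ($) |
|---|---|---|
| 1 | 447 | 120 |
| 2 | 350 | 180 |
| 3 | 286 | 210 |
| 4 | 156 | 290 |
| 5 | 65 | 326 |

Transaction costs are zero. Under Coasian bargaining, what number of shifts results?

Bargaining reaches the level where marginal profit last exceeds marginal noise damage.
That holds through level 3 (286 ≥ 210) but not at 4 (156 < 290).

3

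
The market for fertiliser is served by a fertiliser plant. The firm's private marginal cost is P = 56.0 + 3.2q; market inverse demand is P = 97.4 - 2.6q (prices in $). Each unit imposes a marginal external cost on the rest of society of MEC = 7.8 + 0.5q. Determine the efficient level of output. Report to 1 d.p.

Social marginal cost = private MC + MEC = 63.8 + 3.7q.
Set SMC = demand: 63.8 + 3.7q = 97.4 - 2.6q → q* = 5.3333.

q* = 5.3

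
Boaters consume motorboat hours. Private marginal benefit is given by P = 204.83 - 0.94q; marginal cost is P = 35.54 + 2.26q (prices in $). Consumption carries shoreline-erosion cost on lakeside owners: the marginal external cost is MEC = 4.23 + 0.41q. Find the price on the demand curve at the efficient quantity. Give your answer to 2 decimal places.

Social marginal benefit = demand − MEC = 200.60 - 1.35q.
Set SMB = MC: 200.60 - 1.35q = 35.54 + 2.26q → q* = 45.7230.
Consumer price on the demand curve at q*: 204.83 − 0.94×45.7230 = 161.8504.

P = $161.85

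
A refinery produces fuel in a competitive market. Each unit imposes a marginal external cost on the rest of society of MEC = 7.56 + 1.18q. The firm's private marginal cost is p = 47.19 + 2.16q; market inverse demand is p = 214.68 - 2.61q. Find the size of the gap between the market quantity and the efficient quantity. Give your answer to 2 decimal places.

8.23 units

Market equilibrium (private): 47.19 + 2.16q = 214.68 - 2.61q → q_m = 35.1132.
Social marginal cost = private MC + MEC = 54.75 + 3.34q.
Set SMC = demand: 54.75 + 3.34q = 214.68 - 2.61q → q* = 26.8790.
Gap = |35.1132 − 26.8790| = 8.2342.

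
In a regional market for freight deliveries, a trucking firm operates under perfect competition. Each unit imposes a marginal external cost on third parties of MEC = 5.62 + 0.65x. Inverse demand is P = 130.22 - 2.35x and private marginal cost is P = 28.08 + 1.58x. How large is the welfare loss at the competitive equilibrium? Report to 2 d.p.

Market equilibrium (private): 28.08 + 1.58x = 130.22 - 2.35x → x_m = 25.9898.
Social marginal cost = private MC + MEC = 33.70 + 2.23x.
Set SMC = demand: 33.70 + 2.23x = 130.22 - 2.35x → x* = 21.0742.
Height of the DWL triangle at x_m is SMC(x_m) − demand(x_m) = MEC(x_m) = 22.5134.
DWL = ½ × 4.9156 × 22.5134 = 55.3334.

DWL = 55.33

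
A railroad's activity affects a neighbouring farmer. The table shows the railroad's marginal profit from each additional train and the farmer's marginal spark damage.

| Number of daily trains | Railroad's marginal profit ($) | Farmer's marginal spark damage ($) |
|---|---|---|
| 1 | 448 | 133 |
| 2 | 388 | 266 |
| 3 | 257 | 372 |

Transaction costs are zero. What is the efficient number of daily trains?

2

Bargaining reaches the level where marginal profit last exceeds marginal spark damage.
That holds through level 2 (388 ≥ 266) but not at 3 (257 < 372).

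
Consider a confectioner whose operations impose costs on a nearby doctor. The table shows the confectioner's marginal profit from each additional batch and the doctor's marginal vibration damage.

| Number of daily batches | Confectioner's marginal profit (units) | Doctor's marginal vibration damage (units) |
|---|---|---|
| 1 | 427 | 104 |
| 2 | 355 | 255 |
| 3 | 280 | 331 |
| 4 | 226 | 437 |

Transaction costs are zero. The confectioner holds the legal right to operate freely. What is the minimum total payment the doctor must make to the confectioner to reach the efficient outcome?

Left alone the confectioner would choose level 4 (marginal profit stays positive).
Efficient level: k* = 2 (marginal profit ≥ marginal vibration damage through 2).
The doctor must at least cover the confectioner's forgone profit from cutting 4→2: 280 + 226 = 506.

506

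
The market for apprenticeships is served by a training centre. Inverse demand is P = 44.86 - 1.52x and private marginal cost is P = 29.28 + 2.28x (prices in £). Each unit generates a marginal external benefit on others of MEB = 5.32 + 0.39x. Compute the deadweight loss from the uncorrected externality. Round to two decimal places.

Market equilibrium (private): 29.28 + 2.28x = 44.86 - 1.52x → x_m = 4.1000.
Social marginal cost = private MC − MEB = 23.96 + 1.89x.
Set SMC = demand: 23.96 + 1.89x = 44.86 - 1.52x → x* = 6.1290.
The welfare-loss triangle has base |x_m − x*| and height MEB(x_m) (the vertical gap between SMC and demand is zero at x* and MEB at x_m).
DWL = ½ × 2.0290 × 6.9190 = 7.0193.

DWL = £7.02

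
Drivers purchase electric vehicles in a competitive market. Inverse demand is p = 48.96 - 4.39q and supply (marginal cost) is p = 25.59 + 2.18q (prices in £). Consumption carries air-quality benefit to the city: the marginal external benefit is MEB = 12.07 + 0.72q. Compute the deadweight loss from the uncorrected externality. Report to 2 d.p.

Market equilibrium (private): 25.59 + 2.18q = 48.96 - 4.39q → q_m = 3.5571.
Social marginal benefit = demand + MEB = 61.03 - 3.67q.
Set SMB = MC: 61.03 - 3.67q = 25.59 + 2.18q → q* = 6.0581.
The welfare-loss triangle has base |q_m − q*| and height MEB(q_m) (the vertical gap between SMB and MC is zero at q* and MEB at q_m).
DWL = ½ × 2.5010 × 14.6311 = 18.2962.

DWL = £18.30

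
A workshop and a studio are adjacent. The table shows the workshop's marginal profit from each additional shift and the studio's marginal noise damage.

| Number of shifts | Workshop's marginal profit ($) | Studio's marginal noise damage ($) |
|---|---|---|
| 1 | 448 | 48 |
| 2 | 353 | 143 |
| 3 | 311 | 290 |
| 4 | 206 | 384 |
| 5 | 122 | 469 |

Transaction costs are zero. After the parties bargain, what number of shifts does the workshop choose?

Bargaining reaches the level where marginal profit last exceeds marginal noise damage.
That holds through level 3 (311 ≥ 290) but not at 4 (206 < 384).

3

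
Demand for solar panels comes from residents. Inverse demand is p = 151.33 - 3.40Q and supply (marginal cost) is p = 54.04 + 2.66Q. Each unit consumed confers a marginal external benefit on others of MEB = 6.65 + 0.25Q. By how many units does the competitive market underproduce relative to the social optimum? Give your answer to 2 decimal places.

1.84 units

Market equilibrium (private): 54.04 + 2.66Q = 151.33 - 3.40Q → Q_m = 16.0545.
Social marginal benefit = demand + MEB = 157.98 - 3.15Q.
Set SMB = MC: 157.98 - 3.15Q = 54.04 + 2.66Q → Q* = 17.8898.
Gap = |16.0545 − 17.8898| = 1.8353.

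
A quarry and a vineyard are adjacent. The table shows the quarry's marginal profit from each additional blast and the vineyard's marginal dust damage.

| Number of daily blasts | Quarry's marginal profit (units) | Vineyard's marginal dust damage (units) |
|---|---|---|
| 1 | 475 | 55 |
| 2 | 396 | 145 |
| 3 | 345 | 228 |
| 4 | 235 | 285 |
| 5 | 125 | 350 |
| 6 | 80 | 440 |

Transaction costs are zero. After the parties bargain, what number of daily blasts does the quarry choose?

3

Bargaining reaches the level where marginal profit last exceeds marginal dust damage.
That holds through level 3 (345 ≥ 228) but not at 4 (235 < 285).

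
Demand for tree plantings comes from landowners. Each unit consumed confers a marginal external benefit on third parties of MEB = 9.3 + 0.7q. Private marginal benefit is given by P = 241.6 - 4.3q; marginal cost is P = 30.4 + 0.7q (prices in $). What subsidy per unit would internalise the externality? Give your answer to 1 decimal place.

subsidy = $45.2 per unit

Social marginal benefit = demand + MEB = 250.9 - 3.6q.
Set SMB = MC: 250.9 - 3.6q = 30.4 + 0.7q → q* = 51.2791.
The Pigouvian subsidy equals MEB at q*: 9.3 + 0.7×51.2791 = 45.1954.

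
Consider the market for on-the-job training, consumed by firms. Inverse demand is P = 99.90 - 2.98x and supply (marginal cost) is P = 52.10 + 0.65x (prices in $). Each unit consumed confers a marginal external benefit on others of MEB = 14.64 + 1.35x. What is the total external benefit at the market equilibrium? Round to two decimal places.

Market equilibrium (private): 52.10 + 0.65x = 99.90 - 2.98x → x_m = 13.1680.
Total external benefit = ∫₀^{x_m} (14.64 + 1.35x) dx = 14.64×13.1680 + ½×1.35×13.1680² = 309.8220.

$309.82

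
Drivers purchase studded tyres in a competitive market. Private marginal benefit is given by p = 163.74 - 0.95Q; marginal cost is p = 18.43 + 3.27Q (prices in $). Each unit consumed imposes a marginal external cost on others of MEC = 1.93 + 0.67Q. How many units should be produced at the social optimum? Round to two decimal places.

Q* = 29.32

Social marginal benefit = demand − MEC = 161.81 - 1.62Q.
Set SMB = MC: 161.81 - 1.62Q = 18.43 + 3.27Q → Q* = 29.3211.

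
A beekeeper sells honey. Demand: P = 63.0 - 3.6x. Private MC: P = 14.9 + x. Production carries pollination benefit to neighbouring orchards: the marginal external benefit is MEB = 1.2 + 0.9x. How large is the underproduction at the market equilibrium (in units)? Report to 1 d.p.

2.9 units

Market equilibrium (private): 14.9 + x = 63.0 - 3.6x → x_m = 10.4565.
Social marginal cost = private MC − MEB = 13.7 + 0.1x.
Set SMC = demand: 13.7 + 0.1x = 63.0 - 3.6x → x* = 13.3243.
Gap = |10.4565 − 13.3243| = 2.8678.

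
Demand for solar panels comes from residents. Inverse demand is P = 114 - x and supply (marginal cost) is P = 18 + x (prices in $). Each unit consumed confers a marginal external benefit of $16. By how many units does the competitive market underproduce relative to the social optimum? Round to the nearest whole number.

8 units

Market equilibrium (private): 18 + x = 114 - x → x_m = 48.0000.
Social marginal benefit = demand + MEB = 130 - x.
Set SMB = MC: 130 - x = 18 + x → x* = 56.0000.
Gap = |48.0000 − 56.0000| = 8.0000.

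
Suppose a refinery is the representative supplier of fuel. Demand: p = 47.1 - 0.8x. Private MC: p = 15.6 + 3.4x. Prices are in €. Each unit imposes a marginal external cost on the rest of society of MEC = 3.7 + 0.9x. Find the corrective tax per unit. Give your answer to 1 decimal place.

Social marginal cost = private MC + MEC = 19.3 + 4.3x.
Set SMC = demand: 19.3 + 4.3x = 47.1 - 0.8x → x* = 5.4510.
The Pigouvian tax equals MEC at x*: 3.7 + 0.9×5.4510 = 8.6059.

tax = €8.6 per unit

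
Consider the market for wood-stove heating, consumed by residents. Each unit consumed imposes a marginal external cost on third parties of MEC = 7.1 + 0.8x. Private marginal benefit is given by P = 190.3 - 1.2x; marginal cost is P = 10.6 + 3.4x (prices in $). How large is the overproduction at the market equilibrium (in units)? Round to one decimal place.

7.1 units

Market equilibrium (private): 10.6 + 3.4x = 190.3 - 1.2x → x_m = 39.0652.
Social marginal benefit = demand − MEC = 183.2 - 2.0x.
Set SMB = MC: 183.2 - 2.0x = 10.6 + 3.4x → x* = 31.9630.
Gap = |39.0652 − 31.9630| = 7.1022.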